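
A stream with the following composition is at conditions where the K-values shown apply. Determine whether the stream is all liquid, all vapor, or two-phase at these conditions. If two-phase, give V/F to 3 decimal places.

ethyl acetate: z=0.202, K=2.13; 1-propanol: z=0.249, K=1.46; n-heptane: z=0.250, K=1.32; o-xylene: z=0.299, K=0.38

two-phase, V/F = 0.595

ΣzᵢKᵢ = 1.237; Σzᵢ/Kᵢ = 1.242.
Both exceed 1, so a two-phase solution exists.
Iterate (Newton) starting at ψ = 0.5:
  ψ = 0.500: g = 0.0393, g' = -0.401 → ψ = 0.598
  ψ = 0.598: g = -0.0014, g' = -0.433 → ψ = 0.595
Converged at ψ = 0.595.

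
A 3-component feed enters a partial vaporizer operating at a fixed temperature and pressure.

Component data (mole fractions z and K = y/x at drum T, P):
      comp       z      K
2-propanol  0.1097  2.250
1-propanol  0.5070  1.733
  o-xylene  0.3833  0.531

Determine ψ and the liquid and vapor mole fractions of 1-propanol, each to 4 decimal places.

Let ψ = V/F and solve Σ zᵢ(Kᵢ−1)/(1+ψ(Kᵢ−1)) = 0.
Check two-phase: ΣzᵢKᵢ = 1.3290 > 1 and Σzᵢ/Kᵢ = 1.0632 > 1, so g(0) = 0.3290 > 0 and g(1) = -0.0632 < 0.
Iterate (Newton) starting at ψ = 0.5:
  ψ = 0.5000: g = 0.12151, g' = -0.3547 → ψ = 0.8426
  ψ = 0.8426: g = -0.00070, g' = -0.3752 → ψ = 0.8407
Converged at ψ = 0.8407.
Compositions from xᵢ = zᵢ/(1+ψ(Kᵢ−1)), yᵢ = Kᵢxᵢ:
  2-propanol: x = 0.0535, y = 0.1203
  1-propanol: x = 0.3137, y = 0.5436
  o-xylene: x = 0.6328, y = 0.3360

ψ = 0.8407, x_1-propanol = 0.3137, y_1-propanol = 0.5436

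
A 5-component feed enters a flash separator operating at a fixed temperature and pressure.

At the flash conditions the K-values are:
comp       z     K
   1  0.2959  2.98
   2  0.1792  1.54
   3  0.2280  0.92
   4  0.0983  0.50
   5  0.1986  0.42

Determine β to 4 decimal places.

Let β = V/F and solve Σ zᵢ(Kᵢ−1)/(1+β(Kᵢ−1)) = 0.
Feasibility: ΣzᵢKᵢ = 1.5001, Σzᵢ/Kᵢ = 1.1329 — both > 1, two phases present.
Newton–Raphson from β = 0.5:
  β = 0.5000: g = 0.12384, g' = -0.5031 → β = 0.7461
  β = 0.7461: g = 0.00461, g' = -0.4874 → β = 0.7556
Converged at β = 0.7556.

β = 0.7556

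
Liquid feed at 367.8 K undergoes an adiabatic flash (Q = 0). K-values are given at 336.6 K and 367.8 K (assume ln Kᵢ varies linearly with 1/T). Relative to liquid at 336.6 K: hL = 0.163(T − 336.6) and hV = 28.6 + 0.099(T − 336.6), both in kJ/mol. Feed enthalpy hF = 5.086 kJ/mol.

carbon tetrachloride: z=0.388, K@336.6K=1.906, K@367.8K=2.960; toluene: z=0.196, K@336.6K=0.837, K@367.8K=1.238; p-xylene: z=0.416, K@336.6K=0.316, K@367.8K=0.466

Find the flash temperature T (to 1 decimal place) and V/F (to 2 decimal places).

T = 340.0 K, V/F = 0.16

Adiabatic flash: solve Rachford–Rice at each trial T, then check hF = ψ·hV(T) + (1−ψ)·hL(T).
  T = 336.6 K: K = (1.906, 0.837, 0.316), RR gives ψ = 0.069, H_out = 1.967 kJ/mol
  T = 367.8 K: K = (2.960, 1.238, 0.466), RR gives ψ = 0.710, H_out = 23.978 kJ/mol
  T = 352.2 K: K = (2.399, 1.027, 0.387), RR gives ψ = 0.426, H_out = 14.308 kJ/mol
  T = 344.4 K: K = (2.144, 0.929, 0.351), RR gives ψ = 0.265, H_out = 8.721 kJ/mol
  T = 340.5 K: K = (2.023, 0.882, 0.333), RR gives ψ = 0.173, H_out = 5.539 kJ/mol
  T = 338.6 K: K = (1.965, 0.860, 0.325), RR gives ψ = 0.124, H_out = 3.856 kJ/mol
Linear interpolation between T = 338.6 (H_out = 3.856) and T = 340.5 (H_out = 5.539) on hF = 5.086 gives T ≈ 340.0 K, at which ψ = 0.16.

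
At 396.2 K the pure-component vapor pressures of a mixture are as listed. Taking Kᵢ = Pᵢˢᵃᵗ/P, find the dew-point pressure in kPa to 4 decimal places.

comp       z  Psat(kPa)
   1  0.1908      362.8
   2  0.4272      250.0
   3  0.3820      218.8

Pdew = 251.2186 kPa

At the dew point ψ → 1, so Σzᵢ/Kᵢ = 1 with Kᵢ = Pᵢˢᵃᵗ/P ⇒ 1/P = Σzᵢ/Pᵢˢᵃᵗ.
1/P = 0.1908/362.8 + 0.4272/250.0 + 0.3820/218.8 = 0.0039806 ⇒ P = 251.2186 kPa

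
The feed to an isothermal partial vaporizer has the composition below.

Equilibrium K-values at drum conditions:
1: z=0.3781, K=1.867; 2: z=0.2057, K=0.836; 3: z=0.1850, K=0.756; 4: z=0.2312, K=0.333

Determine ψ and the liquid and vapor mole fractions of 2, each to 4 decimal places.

ψ = 0.2531, x_2 = 0.2146, y_2 = 0.1794

Newton–Raphson from ψ = 0.38:
  ψ = 0.3800: g = -0.04572, g' = -0.3650 → ψ = 0.2547
  ψ = 0.2547: g = -0.00061, g' = -0.3585 → ψ = 0.2531
Converged at ψ = 0.2531.
Compositions from xᵢ = zᵢ/(1+ψ(Kᵢ−1)), yᵢ = Kᵢxᵢ:
  1: x = 0.3101, y = 0.5789
  2: x = 0.2146, y = 0.1794
  3: x = 0.1972, y = 0.1491
  4: x = 0.2781, y = 0.0926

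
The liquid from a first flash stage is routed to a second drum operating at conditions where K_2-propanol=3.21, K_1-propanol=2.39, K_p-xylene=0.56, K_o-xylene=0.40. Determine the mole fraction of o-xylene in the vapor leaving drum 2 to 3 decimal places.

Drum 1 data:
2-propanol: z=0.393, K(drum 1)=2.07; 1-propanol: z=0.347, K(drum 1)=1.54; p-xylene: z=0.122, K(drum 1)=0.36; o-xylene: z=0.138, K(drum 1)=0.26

Drum 1:
Iterate (Newton) starting at ψ₁ = 0.5:
  ψ₁ = 0.500: g = 0.1446, g' = -0.552 → ψ₁ = 0.762
  ψ₁ = 0.762: g = -0.0220, g' = -0.775 → ψ₁ = 0.733
Converged at ψ₁ = 0.733.
Drum-1 compositions:
  2-propanol: x = 0.220, y = 0.456
  1-propanol: x = 0.249, y = 0.383
  p-xylene: x = 0.230, y = 0.083
  o-xylene: x = 0.301, y = 0.078
Drum-2 feed = drum-1 liquid: z₂ = (0.2203, 0.2486, 0.2297, 0.3014).
Drum 2:
Let ψ₂ = V/F and solve Σ zᵢ(Kᵢ−1)/(1+ψ₂(Kᵢ−1)) = 0.
Check two-phase: ΣzᵢKᵢ = 1.551 > 1 and Σzᵢ/Kᵢ = 1.336 > 1, so g(0) = 0.551 > 0 and g(1) = -0.336 < 0.
Iterate (Newton) starting at ψ₂ = 0.41:
  ψ₂ = 0.410: g = 0.1125, g' = -0.748 → ψ₂ = 0.560
  ψ₂ = 0.560: g = 0.0053, g' = -0.691 → ψ₂ = 0.568
Converged at ψ₂ = 0.568.
  2-propanol: x = 0.098, y = 0.314
  1-propanol: x = 0.139, y = 0.332
  p-xylene: x = 0.306, y = 0.171
  o-xylene: x = 0.457, y = 0.183

y_o-xylene (drum 2) = 0.183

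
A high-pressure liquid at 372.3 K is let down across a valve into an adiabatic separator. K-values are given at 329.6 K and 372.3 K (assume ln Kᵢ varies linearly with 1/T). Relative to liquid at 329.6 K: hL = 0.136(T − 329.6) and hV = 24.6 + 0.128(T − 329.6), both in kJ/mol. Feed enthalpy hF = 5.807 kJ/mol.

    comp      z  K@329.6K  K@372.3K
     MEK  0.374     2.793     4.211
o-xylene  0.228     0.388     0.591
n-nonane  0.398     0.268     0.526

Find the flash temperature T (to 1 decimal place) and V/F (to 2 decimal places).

Adiabatic flash: solve Rachford–Rice at each trial T, then check hF = ψ·hV(T) + (1−ψ)·hL(T).
  T = 329.6 K: K = (2.793, 0.388, 0.268), RR gives ψ = 0.194, H_out = 4.764 kJ/mol
  T = 372.3 K: K = (4.211, 0.591, 0.526), RR gives ψ = 0.634, H_out = 21.187 kJ/mol
  T = 351.0 K: K = (3.474, 0.485, 0.384), RR gives ψ = 0.391, H_out = 12.466 kJ/mol
  T = 340.3 K: K = (3.126, 0.435, 0.322), RR gives ψ = 0.292, H_out = 8.619 kJ/mol
  T = 335.0 K: K = (2.959, 0.412, 0.295), RR gives ψ = 0.244, H_out = 6.726 kJ/mol
  T = 332.3 K: K = (2.875, 0.400, 0.281), RR gives ψ = 0.219, H_out = 5.751 kJ/mol
  T = 333.6 K: K = (2.915, 0.405, 0.288), RR gives ψ = 0.231, H_out = 6.222 kJ/mol
Linear interpolation between T = 332.3 (H_out = 5.751) and T = 333.6 (H_out = 6.222) on hF = 5.807 gives T ≈ 332.5 K, at which ψ = 0.22.

T = 332.5 K, V/F = 0.22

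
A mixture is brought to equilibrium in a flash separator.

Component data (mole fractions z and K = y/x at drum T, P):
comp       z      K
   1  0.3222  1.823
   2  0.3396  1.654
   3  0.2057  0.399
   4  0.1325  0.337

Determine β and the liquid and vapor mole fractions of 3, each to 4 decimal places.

β = 0.5957, x_3 = 0.3204, y_3 = 0.1278

Material balance + equilibrium reduce to Σ zᵢ(Kᵢ−1)/(1+β(Kᵢ−1)) = 0.
Feasibility: ΣzᵢKᵢ = 1.2758, Σzᵢ/Kᵢ = 1.2908 — both > 1, two phases present.
Newton–Raphson from β = 0.5:
  β = 0.5000: g = 0.04709, g' = -0.4742 → β = 0.5993
  β = 0.5993: g = -0.00184, g' = -0.5147 → β = 0.5957
Converged at β = 0.5957.
Compositions from xᵢ = zᵢ/(1+β(Kᵢ−1)), yᵢ = Kᵢxᵢ:
  1: x = 0.2162, y = 0.3941
  2: x = 0.2444, y = 0.4042
  3: x = 0.3204, y = 0.1278
  4: x = 0.2190, y = 0.0738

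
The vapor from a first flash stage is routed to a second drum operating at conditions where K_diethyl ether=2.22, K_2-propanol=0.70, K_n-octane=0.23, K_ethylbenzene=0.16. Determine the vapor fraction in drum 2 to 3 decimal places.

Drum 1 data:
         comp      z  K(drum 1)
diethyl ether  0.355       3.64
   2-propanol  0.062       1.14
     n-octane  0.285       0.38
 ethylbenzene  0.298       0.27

Drum 1:
Material balance + equilibrium reduce to Σ zᵢ(Kᵢ−1)/(1+ψ₁(Kᵢ−1)) = 0.
g(0) = ΣzᵢKᵢ − 1 = 0.552 and g(1) = 1 − Σzᵢ/Kᵢ = -1.006, so a root lies in (0, 1).
Iterate (Newton) starting at ψ₁ = 0.56:
  ψ₁ = 0.560: g = -0.2524, g' = -1.115 → ψ₁ = 0.334
  ψ₁ = 0.334: g = -0.0038, g' = -1.152 → ψ₁ = 0.330
Converged at ψ₁ = 0.330.
Drum-1 compositions:
  diethyl ether: x = 0.190, y = 0.690
  2-propanol: x = 0.059, y = 0.068
  n-octane: x = 0.358, y = 0.136
  ethylbenzene: x = 0.393, y = 0.106
Drum-2 feed = drum-1 vapor: z₂ = (0.6902, 0.0676, 0.1362, 0.1060).
Drum 2:
Rachford–Rice: g(ψ₂) = Σ zᵢ(Kᵢ−1)/(1+ψ₂(Kᵢ−1)) = 0.
g(0) = ΣzᵢKᵢ − 1 = 0.628 and g(1) = 1 − Σzᵢ/Kᵢ = -0.662, so a root lies in (0, 1).
Newton iteration, ψ₂⁰ = 0.6:
  ψ₂ = 0.600: g = 0.0870, g' = -0.935 → ψ₂ = 0.693
  ψ₂ = 0.693: g = -0.0074, g' = -1.111 → ψ₂ = 0.686
Converged at ψ₂ = 0.686.
  diethyl ether: x = 0.376, y = 0.834
  2-propanol: x = 0.085, y = 0.060
  n-octane: x = 0.289, y = 0.066
  ethylbenzene: x = 0.250, y = 0.040

V/F (drum 2) = 0.686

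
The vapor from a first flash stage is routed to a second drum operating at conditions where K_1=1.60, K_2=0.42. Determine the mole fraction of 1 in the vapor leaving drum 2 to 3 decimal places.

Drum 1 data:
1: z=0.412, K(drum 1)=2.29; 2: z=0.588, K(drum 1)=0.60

y_1 (drum 2) = 0.786

Drum 1:
Rachford–Rice: g(ψ₁) = Σ zᵢ(Kᵢ−1)/(1+ψ₁(Kᵢ−1)) = 0.
Feasibility: ΣzᵢKᵢ = 1.296, Σzᵢ/Kᵢ = 1.160 — both > 1, two phases present.
Binary case is linear: z₁(K₁−1)(1+ψ₁(K₂−1)) + z₂(K₂−1)(1+ψ₁(K₁−1)) = 0
⇒ ψ₁ = [z₁(K₁−1)+z₂(K₂−1)] / [−(K₁−1)(K₂−1)] = 0.2963/0.5160 = 0.574
Drum-1 compositions:
  1: x = 0.237, y = 0.542
  2: x = 0.763, y = 0.458
Drum-2 feed = drum-1 vapor: z₂ = (0.5420, 0.4580).
Drum 2:
Let ψ₂ = V/F and solve Σ zᵢ(Kᵢ−1)/(1+ψ₂(Kᵢ−1)) = 0.
g(0) = ΣzᵢKᵢ − 1 = 0.060 and g(1) = 1 − Σzᵢ/Kᵢ = -0.429, so a root lies in (0, 1).
Binary case is linear: z₁(K₁−1)(1+ψ₂(K₂−1)) + z₂(K₂−1)(1+ψ₂(K₁−1)) = 0
⇒ ψ₂ = [z₁(K₁−1)+z₂(K₂−1)] / [−(K₁−1)(K₂−1)] = 0.0596/0.3480 = 0.171
  1: x = 0.492, y = 0.786
  2: x = 0.508, y = 0.214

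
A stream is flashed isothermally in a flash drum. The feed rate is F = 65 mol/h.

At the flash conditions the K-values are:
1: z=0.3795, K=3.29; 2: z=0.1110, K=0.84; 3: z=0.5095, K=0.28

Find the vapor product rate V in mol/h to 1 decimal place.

Rachford–Rice: g(V/F) = Σ zᵢ(Kᵢ−1)/(1+V/F(Kᵢ−1)) = 0.
Check two-phase: ΣzᵢKᵢ = 1.4845 > 1 and Σzᵢ/Kᵢ = 2.0671 > 1, so g(0) = 0.4845 > 0 and g(1) = -1.0671 < 0.
Iterate (Newton) starting at V/F = 0.65:
  V/F = 0.6500: g = -0.36014, g' = -1.2581 → V/F = 0.3637
  V/F = 0.3637: g = -0.04174, g' = -1.0804 → V/F = 0.3251
  V/F = 0.3251: g = 0.00048, g' = -1.1073 → V/F = 0.3255
Converged at V/F = 0.3255.
Then V = V/F·F = 0.3255·65 = 21.2 mol/h and L = F − V = 43.8 mol/h.

V = 21.2 mol/h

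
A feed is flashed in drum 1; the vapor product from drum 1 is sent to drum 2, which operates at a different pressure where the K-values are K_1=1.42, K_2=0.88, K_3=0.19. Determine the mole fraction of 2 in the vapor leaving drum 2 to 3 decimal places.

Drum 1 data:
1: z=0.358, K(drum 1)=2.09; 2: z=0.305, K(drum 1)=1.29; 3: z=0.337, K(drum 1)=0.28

Drum 1:
Newton–Raphson from ψ₁ = 0.57:
  ψ₁ = 0.570: g = -0.0949, g' = -0.683 → ψ₁ = 0.431
  ψ₁ = 0.431: g = -0.0077, g' = -0.584 → ψ₁ = 0.418
Converged at ψ₁ = 0.418.
Drum-1 compositions:
  1: x = 0.246, y = 0.514
  2: x = 0.272, y = 0.351
  3: x = 0.482, y = 0.135
Drum-2 feed = drum-1 vapor: z₂ = (0.5141, 0.3509, 0.1350).
Drum 2:
Newton iteration, ψ₂⁰ = 0.5:
  ψ₂ = 0.500: g = -0.0501, g' = -0.318 → ψ₂ = 0.342
  ψ₂ = 0.342: g = -0.0064, g' = -0.244 → ψ₂ = 0.316
Converged at ψ₂ = 0.316.
  1: x = 0.454, y = 0.645
  2: x = 0.365, y = 0.321
  3: x = 0.181, y = 0.034

y_2 (drum 2) = 0.321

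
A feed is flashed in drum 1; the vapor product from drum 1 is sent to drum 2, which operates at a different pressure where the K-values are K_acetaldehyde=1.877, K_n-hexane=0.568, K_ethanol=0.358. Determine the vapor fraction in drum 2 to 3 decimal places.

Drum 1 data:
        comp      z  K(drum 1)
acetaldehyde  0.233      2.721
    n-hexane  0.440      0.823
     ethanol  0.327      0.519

Drum 1:
Newton iteration, ψ₁⁰ = 0.49:
  ψ₁ = 0.490: g = -0.0735, g' = -0.349 → ψ₁ = 0.279
  ψ₁ = 0.279: g = 0.0071, g' = -0.431 → ψ₁ = 0.296
Converged at ψ₁ = 0.296.
Drum-1 compositions:
  acetaldehyde: x = 0.154, y = 0.420
  n-hexane: x = 0.464, y = 0.382
  ethanol: x = 0.381, y = 0.198
Drum-2 feed = drum-1 vapor: z₂ = (0.4199, 0.3822, 0.1979).
Drum 2:
Rachford–Rice: g(ψ₂) = Σ zᵢ(Kᵢ−1)/(1+ψ₂(Kᵢ−1)) = 0.
Check two-phase: ΣzᵢKᵢ = 1.076 > 1 and Σzᵢ/Kᵢ = 1.449 > 1, so g(0) = 0.076 > 0 and g(1) = -0.449 < 0.
Iterate (Newton) starting at ψ₂ = 0.5:
  ψ₂ = 0.500: g = -0.1417, g' = -0.449 → ψ₂ = 0.184
  ψ₂ = 0.184: g = -0.0065, g' = -0.428 → ψ₂ = 0.169
Converged at ψ₂ = 0.169.
  acetaldehyde: x = 0.366, y = 0.686
  n-hexane: x = 0.412, y = 0.234
  ethanol: x = 0.222, y = 0.079

V/F (drum 2) = 0.169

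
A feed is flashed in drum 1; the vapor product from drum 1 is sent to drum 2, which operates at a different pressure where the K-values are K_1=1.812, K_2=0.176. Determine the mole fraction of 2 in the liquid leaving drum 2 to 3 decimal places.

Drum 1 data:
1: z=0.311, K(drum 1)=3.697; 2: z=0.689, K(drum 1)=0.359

x_2 (drum 2) = 0.496

Drum 1:
Binary case is linear: z₁(K₁−1)(1+ψ₁(K₂−1)) + z₂(K₂−1)(1+ψ₁(K₁−1)) = 0
⇒ ψ₁ = [z₁(K₁−1)+z₂(K₂−1)] / [−(K₁−1)(K₂−1)] = 0.3971/1.7288 = 0.230
Drum-1 compositions:
  1: x = 0.192, y = 0.710
  2: x = 0.808, y = 0.290
Drum-2 feed = drum-1 vapor: z₂ = (0.7099, 0.2901).
Drum 2:
Material balance + equilibrium reduce to Σ zᵢ(Kᵢ−1)/(1+ψ₂(Kᵢ−1)) = 0.
Feasibility: ΣzᵢKᵢ = 1.337, Σzᵢ/Kᵢ = 2.040 — both > 1, two phases present.
Binary case is linear: z₁(K₁−1)(1+ψ₂(K₂−1)) + z₂(K₂−1)(1+ψ₂(K₁−1)) = 0
⇒ ψ₂ = [z₁(K₁−1)+z₂(K₂−1)] / [−(K₁−1)(K₂−1)] = 0.3375/0.6691 = 0.504
  1: x = 0.504, y = 0.913
  2: x = 0.496, y = 0.087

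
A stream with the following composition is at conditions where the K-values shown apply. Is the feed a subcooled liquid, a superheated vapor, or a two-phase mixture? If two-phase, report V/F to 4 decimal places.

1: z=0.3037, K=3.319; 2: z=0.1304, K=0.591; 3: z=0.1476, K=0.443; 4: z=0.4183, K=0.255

ΣzᵢKᵢ = 1.2571; Σzᵢ/Kᵢ = 2.2857.
Both exceed 1, so a two-phase solution exists.
Let ψ = V/F and solve Σ zᵢ(Kᵢ−1)/(1+ψ(Kᵢ−1)) = 0.
Iterate (Newton) starting at ψ = 0.5:
  ψ = 0.5000: g = -0.35149, g' = -1.0623 → ψ = 0.1691
  ψ = 0.1691: g = 0.00126, g' = -1.2276 → ψ = 0.1701
Converged at ψ = 0.1701.

two-phase, V/F = 0.1701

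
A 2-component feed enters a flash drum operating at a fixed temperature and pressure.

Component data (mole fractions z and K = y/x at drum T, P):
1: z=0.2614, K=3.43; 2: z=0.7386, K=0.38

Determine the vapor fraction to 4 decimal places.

Material balance + equilibrium reduce to Σ zᵢ(Kᵢ−1)/(1+ψ(Kᵢ−1)) = 0.
Feasibility: ΣzᵢKᵢ = 1.1773, Σzᵢ/Kᵢ = 2.0199 — both > 1, two phases present.
Binary case is linear: z₁(K₁−1)(1+ψ(K₂−1)) + z₂(K₂−1)(1+ψ(K₁−1)) = 0
⇒ ψ = [z₁(K₁−1)+z₂(K₂−1)] / [−(K₁−1)(K₂−1)] = 0.17727/1.50660 = 0.1177

ψ = 0.1177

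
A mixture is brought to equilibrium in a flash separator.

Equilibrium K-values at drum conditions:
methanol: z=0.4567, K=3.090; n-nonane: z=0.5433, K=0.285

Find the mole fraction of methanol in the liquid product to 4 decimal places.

x_methanol = 0.2549

Rachford–Rice: g(V/F) = Σ zᵢ(Kᵢ−1)/(1+V/F(Kᵢ−1)) = 0.
Feasibility: ΣzᵢKᵢ = 1.5660, Σzᵢ/Kᵢ = 2.0541 — both > 1, two phases present.
Binary case is linear: z₁(K₁−1)(1+V/F(K₂−1)) + z₂(K₂−1)(1+V/F(K₁−1)) = 0
⇒ V/F = [z₁(K₁−1)+z₂(K₂−1)] / [−(K₁−1)(K₂−1)] = 0.56604/1.49435 = 0.3788
Compositions from xᵢ = zᵢ/(1+V/F(Kᵢ−1)), yᵢ = Kᵢxᵢ:
  methanol: x = 0.2549, y = 0.7876
  n-nonane: x = 0.7451, y = 0.2124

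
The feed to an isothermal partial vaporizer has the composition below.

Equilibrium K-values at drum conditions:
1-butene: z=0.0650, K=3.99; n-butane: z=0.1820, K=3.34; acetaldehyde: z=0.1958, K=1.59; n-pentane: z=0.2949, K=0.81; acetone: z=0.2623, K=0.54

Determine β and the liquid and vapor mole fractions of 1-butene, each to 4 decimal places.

β = 0.8765, x_1-butene = 0.0180, y_1-butene = 0.0716

Rachford–Rice: g(β) = Σ zᵢ(Kᵢ−1)/(1+β(Kᵢ−1)) = 0.
Check two-phase: ΣzᵢKᵢ = 1.5591 > 1 and Σzᵢ/Kᵢ = 1.0437 > 1, so g(0) = 0.5591 > 0 and g(1) = -0.0437 < 0.
Iterate (Newton) starting at β = 0.58:
  β = 0.5800: g = 0.11029, g' = -0.4116 → β = 0.8479
  β = 0.8479: g = 0.01008, g' = -0.3530 → β = 0.8765
Converged at β = 0.8765.
Compositions from xᵢ = zᵢ/(1+β(Kᵢ−1)), yᵢ = Kᵢxᵢ:
  1-butene: x = 0.0180, y = 0.0716
  n-butane: x = 0.0597, y = 0.1992
  acetaldehyde: x = 0.1291, y = 0.2052
  n-pentane: x = 0.3538, y = 0.2866
  acetone: x = 0.4395, y = 0.2373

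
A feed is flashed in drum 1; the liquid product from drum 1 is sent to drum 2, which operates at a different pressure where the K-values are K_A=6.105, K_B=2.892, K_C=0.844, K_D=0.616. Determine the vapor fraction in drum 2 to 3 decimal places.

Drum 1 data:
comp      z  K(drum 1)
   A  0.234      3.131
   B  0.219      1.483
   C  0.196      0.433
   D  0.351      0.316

Drum 1:
Let ψ₁ = V/F and solve Σ zᵢ(Kᵢ−1)/(1+ψ₁(Kᵢ−1)) = 0.
Check two-phase: ΣzᵢKᵢ = 1.253 > 1 and Σzᵢ/Kᵢ = 1.786 > 1, so g(0) = 0.253 > 0 and g(1) = -0.786 < 0.
Iterate (Newton) starting at ψ₁ = 0.54:
  ψ₁ = 0.540: g = -0.2251, g' = -0.806 → ψ₁ = 0.261
  ψ₁ = 0.261: g = -0.0080, g' = -0.810 → ψ₁ = 0.251
Converged at ψ₁ = 0.251.
Drum-1 compositions:
  A: x = 0.153, y = 0.477
  B: x = 0.195, y = 0.290
  C: x = 0.228, y = 0.099
  D: x = 0.424, y = 0.134
Drum-2 feed = drum-1 liquid: z₂ = (0.1525, 0.1953, 0.2285, 0.4237).
Drum 2:
Material balance + equilibrium reduce to Σ zᵢ(Kᵢ−1)/(1+ψ₂(Kᵢ−1)) = 0.
g(0) = ΣzᵢKᵢ − 1 = 0.950 and g(1) = 1 − Σzᵢ/Kᵢ = -0.051, so a root lies in (0, 1).
Iterate (Newton) starting at ψ₂ = 0.56:
  ψ₂ = 0.560: g = 0.1349, g' = -0.540 → ψ₂ = 0.810
  ψ₂ = 0.810: g = 0.0207, g' = -0.399 → ψ₂ = 0.862
  ψ₂ = 0.862: g = 0.0004, g' = -0.384 → ψ₂ = 0.863
Converged at ψ₂ = 0.863.
  A: x = 0.028, y = 0.172
  B: x = 0.074, y = 0.215
  C: x = 0.264, y = 0.223
  D: x = 0.634, y = 0.390

V/F (drum 2) = 0.863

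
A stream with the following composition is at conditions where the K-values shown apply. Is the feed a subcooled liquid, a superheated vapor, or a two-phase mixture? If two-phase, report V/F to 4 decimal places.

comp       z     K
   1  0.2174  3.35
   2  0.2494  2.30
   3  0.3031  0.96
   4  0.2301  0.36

ΣzᵢKᵢ = 1.6757; Σzᵢ/Kᵢ = 1.1282.
Both exceed 1, so a two-phase solution exists.
Let ψ = V/F and solve Σ zᵢ(Kᵢ−1)/(1+ψ(Kᵢ−1)) = 0.
Iterate (Newton) starting at ψ = 0.41:
  ψ = 0.4100: g = 0.25971, g' = -0.6645 → ψ = 0.8008
  ψ = 0.8008: g = 0.02149, g' = -0.6429 → ψ = 0.8343
  ψ = 0.8343: g = -0.00041, g' = -0.6684 → ψ = 0.8337
Converged at ψ = 0.8337.

two-phase, V/F = 0.8337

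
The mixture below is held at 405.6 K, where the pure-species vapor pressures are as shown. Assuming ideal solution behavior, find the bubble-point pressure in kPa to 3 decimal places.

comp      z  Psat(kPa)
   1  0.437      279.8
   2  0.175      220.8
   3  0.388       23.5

Pbub = 170.031 kPa

At the bubble point ψ → 0, so ΣzᵢKᵢ = 1 with Kᵢ = Pᵢˢᵃᵗ/P ⇒ P = ΣzᵢPᵢˢᵃᵗ.
P = 0.437·279.8 + 0.175·220.8 + 0.388·23.5 = 170.031 kPa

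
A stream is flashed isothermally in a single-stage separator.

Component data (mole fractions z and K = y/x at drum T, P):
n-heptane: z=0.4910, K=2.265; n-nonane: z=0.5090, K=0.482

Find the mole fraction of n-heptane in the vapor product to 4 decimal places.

Rachford–Rice: g(β) = Σ zᵢ(Kᵢ−1)/(1+β(Kᵢ−1)) = 0.
Feasibility: ΣzᵢKᵢ = 1.3575, Σzᵢ/Kᵢ = 1.2728 — both > 1, two phases present.
Iterate (Newton) starting at β = 0.5:
  β = 0.5000: g = 0.02465, g' = -0.5436 → β = 0.5453
  β = 0.5453: g = 0.00008, g' = -0.5404 → β = 0.5455
Converged at β = 0.5455.
Compositions from xᵢ = zᵢ/(1+β(Kᵢ−1)), yᵢ = Kᵢxᵢ:
  n-heptane: x = 0.2905, y = 0.6580
  n-nonane: x = 0.7095, y = 0.3420

y_n-heptane = 0.6580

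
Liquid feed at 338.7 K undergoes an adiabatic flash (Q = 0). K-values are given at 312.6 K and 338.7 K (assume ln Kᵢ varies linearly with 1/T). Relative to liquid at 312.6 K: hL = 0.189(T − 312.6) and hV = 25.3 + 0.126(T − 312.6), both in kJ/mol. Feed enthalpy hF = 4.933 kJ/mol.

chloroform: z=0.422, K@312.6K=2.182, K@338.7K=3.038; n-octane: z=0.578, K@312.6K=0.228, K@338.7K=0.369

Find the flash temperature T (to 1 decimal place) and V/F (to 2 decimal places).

Adiabatic flash: solve Rachford–Rice at each trial T, then check hF = ψ·hV(T) + (1−ψ)·hL(T).
  T = 312.6 K: K = (2.182, 0.228), RR gives ψ = 0.058, H_out = 1.458 kJ/mol
  T = 338.7 K: K = (3.038, 0.369), RR gives ψ = 0.385, H_out = 14.044 kJ/mol
  T = 325.6 K: K = (2.590, 0.293), RR gives ψ = 0.233, H_out = 8.163 kJ/mol
  T = 319.1 K: K = (2.381, 0.259), RR gives ψ = 0.151, H_out = 4.989 kJ/mol
  T = 315.9 K: K = (2.282, 0.243), RR gives ψ = 0.107, H_out = 3.307 kJ/mol
  T = 317.5 K: K = (2.332, 0.251), RR gives ψ = 0.129, H_out = 4.160 kJ/mol
Linear interpolation between T = 317.5 (H_out = 4.160) and T = 319.1 (H_out = 4.989) on hF = 4.933 gives T ≈ 319.0 K, at which ψ = 0.15.

T = 319.0 K, V/F = 0.15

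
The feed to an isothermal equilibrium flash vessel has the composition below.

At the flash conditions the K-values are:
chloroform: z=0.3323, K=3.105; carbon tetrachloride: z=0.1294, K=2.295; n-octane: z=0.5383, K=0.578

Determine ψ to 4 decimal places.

Newton–Raphson from ψ = 0.53:
  ψ = 0.5300: g = 0.13739, g' = -0.5643 → ψ = 0.7735
  ψ = 0.7735: g = 0.01264, g' = -0.4786 → ψ = 0.7999
  ψ = 0.7999: g = 0.00005, g' = -0.4752 → ψ = 0.8000
Converged at ψ = 0.8000.

ψ = 0.8000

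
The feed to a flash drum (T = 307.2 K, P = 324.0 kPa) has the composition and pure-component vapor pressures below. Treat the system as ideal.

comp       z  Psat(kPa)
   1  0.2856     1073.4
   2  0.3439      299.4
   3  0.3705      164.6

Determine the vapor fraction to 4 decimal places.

Raoult's law: Kᵢ = Pᵢˢᵃᵗ/P = Pᵢˢᵃᵗ/324.0.
  K_1 = 1073.4/324.0 = 3.312963, K_2 = 299.4/324.0 = 0.924074, K_3 = 164.6/324.0 = 0.508025
Let ψ = V/F and solve Σ zᵢ(Kᵢ−1)/(1+ψ(Kᵢ−1)) = 0.
Check two-phase: ΣzᵢKᵢ = 1.4522 > 1 and Σzᵢ/Kᵢ = 1.1877 > 1, so g(0) = 0.4522 > 0 and g(1) = -0.1877 < 0.
Newton iteration, ψ⁰ = 0.56:
  ψ = 0.5600: g = 0.00894, g' = -0.4630 → ψ = 0.5793
  ψ = 0.5793: g = 0.00006, g' = -0.4566 → ψ = 0.5794
Converged at ψ = 0.5794.

ψ = 0.5794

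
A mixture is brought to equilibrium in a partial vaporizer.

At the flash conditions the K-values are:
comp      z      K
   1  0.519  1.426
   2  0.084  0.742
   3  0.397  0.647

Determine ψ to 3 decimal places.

ψ = 0.411

Rachford–Rice: g(ψ) = Σ zᵢ(Kᵢ−1)/(1+ψ(Kᵢ−1)) = 0.
Check two-phase: ΣzᵢKᵢ = 1.059 > 1 and Σzᵢ/Kᵢ = 1.091 > 1, so g(0) = 0.059 > 0 and g(1) = -0.091 < 0.
Newton–Raphson from ψ = 0.5:
  ψ = 0.500: g = -0.0128, g' = -0.144 → ψ = 0.411
Converged at ψ = 0.411.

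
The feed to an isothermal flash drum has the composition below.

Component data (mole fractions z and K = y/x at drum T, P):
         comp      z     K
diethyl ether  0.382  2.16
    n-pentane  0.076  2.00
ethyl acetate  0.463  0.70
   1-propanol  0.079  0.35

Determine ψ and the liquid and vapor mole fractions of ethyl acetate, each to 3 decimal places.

ψ = 0.753, x_ethyl acetate = 0.598, y_ethyl acetate = 0.419

Newton–Raphson from ψ = 0.5:
  ψ = 0.500: g = 0.0916, g' = -0.371 → ψ = 0.747
  ψ = 0.747: g = 0.0020, g' = -0.368 → ψ = 0.753
Converged at ψ = 0.753.
Compositions from xᵢ = zᵢ/(1+ψ(Kᵢ−1)), yᵢ = Kᵢxᵢ:
  diethyl ether: x = 0.204, y = 0.441
  n-pentane: x = 0.043, y = 0.087
  ethyl acetate: x = 0.598, y = 0.419
  1-propanol: x = 0.155, y = 0.054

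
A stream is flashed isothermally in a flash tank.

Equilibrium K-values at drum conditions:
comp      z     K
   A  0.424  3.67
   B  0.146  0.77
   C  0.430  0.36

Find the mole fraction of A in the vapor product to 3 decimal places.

y_A = 0.634

Let ψ = V/F and solve Σ zᵢ(Kᵢ−1)/(1+ψ(Kᵢ−1)) = 0.
g(0) = ΣzᵢKᵢ − 1 = 0.823 and g(1) = 1 − Σzᵢ/Kᵢ = -0.500, so a root lies in (0, 1).
Iterate (Newton) starting at ψ = 0.32:
  ψ = 0.320: g = 0.2282, g' = -1.167 → ψ = 0.516
  ψ = 0.516: g = 0.0275, g' = -0.937 → ψ = 0.545
Converged at ψ = 0.545.
Compositions from xᵢ = zᵢ/(1+ψ(Kᵢ−1)), yᵢ = Kᵢxᵢ:
  A: x = 0.173, y = 0.634
  B: x = 0.167, y = 0.129
  C: x = 0.660, y = 0.238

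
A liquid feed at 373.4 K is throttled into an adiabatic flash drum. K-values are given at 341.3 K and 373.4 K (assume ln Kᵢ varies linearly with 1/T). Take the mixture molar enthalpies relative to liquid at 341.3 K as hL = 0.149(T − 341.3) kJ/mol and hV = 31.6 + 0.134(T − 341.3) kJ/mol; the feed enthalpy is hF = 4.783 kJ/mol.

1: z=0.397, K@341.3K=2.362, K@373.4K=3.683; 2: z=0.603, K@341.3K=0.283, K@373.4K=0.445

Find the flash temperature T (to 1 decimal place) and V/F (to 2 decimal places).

Adiabatic flash: solve Rachford–Rice at each trial T, then check hF = ψ·hV(T) + (1−ψ)·hL(T).
  T = 341.3 K: K = (2.362, 0.283), RR gives ψ = 0.111, H_out = 3.506 kJ/mol
  T = 373.4 K: K = (3.683, 0.445), RR gives ψ = 0.491, H_out = 20.049 kJ/mol
  T = 357.4 K: K = (2.981, 0.359), RR gives ψ = 0.315, H_out = 12.268 kJ/mol
  T = 349.4 K: K = (2.663, 0.320), RR gives ψ = 0.221, H_out = 8.161 kJ/mol
  T = 345.4 K: K = (2.511, 0.301), RR gives ψ = 0.169, H_out = 5.947 kJ/mol
  T = 343.4 K: K = (2.438, 0.292), RR gives ψ = 0.142, H_out = 4.782 kJ/mol
Linear interpolation between T = 343.4 (H_out = 4.782) and T = 345.4 (H_out = 5.947) on hF = 4.783 gives T ≈ 343.4 K, at which ψ = 0.14.

T = 343.4 K, V/F = 0.14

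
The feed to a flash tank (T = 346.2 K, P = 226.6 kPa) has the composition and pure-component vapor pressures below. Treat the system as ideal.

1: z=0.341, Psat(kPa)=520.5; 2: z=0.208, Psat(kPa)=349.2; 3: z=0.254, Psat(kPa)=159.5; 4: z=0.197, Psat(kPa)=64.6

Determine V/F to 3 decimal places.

Raoult's law: Kᵢ = Pᵢˢᵃᵗ/P = Pᵢˢᵃᵗ/226.6.
  K_1 = 520.5/226.6 = 2.29700, K_2 = 349.2/226.6 = 1.54104, K_3 = 159.5/226.6 = 0.70388, K_4 = 64.6/226.6 = 0.28508
Rachford–Rice: g(V/F) = Σ zᵢ(Kᵢ−1)/(1+V/F(Kᵢ−1)) = 0.
g(0) = ΣzᵢKᵢ − 1 = 0.339 and g(1) = 1 − Σzᵢ/Kᵢ = -0.335, so a root lies in (0, 1).
Newton iteration, V/F⁰ = 0.5:
  V/F = 0.500: g = 0.0494, g' = -0.523 → V/F = 0.594
  V/F = 0.594: g = -0.0013, g' = -0.555 → V/F = 0.592
Converged at V/F = 0.592.

V/F = 0.592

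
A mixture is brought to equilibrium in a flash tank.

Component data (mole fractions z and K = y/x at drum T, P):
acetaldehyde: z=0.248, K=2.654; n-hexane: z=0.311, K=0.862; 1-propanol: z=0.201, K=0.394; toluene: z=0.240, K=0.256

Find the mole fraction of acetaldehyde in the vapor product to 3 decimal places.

y_acetaldehyde = 0.580

Let β = V/F and solve Σ zᵢ(Kᵢ−1)/(1+β(Kᵢ−1)) = 0.
Feasibility: ΣzᵢKᵢ = 1.067, Σzᵢ/Kᵢ = 1.902 — both > 1, two phases present.
Iterate (Newton) starting at β = 0.36:
  β = 0.360: g = -0.1877, g' = -0.642 → β = 0.067
  β = 0.067: g = 0.0107, g' = -0.783 → β = 0.081
Converged at β = 0.081.
Compositions from xᵢ = zᵢ/(1+β(Kᵢ−1)), yᵢ = Kᵢxᵢ:
  acetaldehyde: x = 0.219, y = 0.580
  n-hexane: x = 0.315, y = 0.271
  1-propanol: x = 0.211, y = 0.083
  toluene: x = 0.255, y = 0.065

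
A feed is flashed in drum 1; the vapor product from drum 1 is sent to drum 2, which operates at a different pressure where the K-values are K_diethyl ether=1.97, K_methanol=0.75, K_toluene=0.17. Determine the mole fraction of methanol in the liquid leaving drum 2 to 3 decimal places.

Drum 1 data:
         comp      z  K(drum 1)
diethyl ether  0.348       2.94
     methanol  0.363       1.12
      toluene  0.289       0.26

Drum 1:
Rachford–Rice: g(ψ₁) = Σ zᵢ(Kᵢ−1)/(1+ψ₁(Kᵢ−1)) = 0.
Feasibility: ΣzᵢKᵢ = 1.505, Σzᵢ/Kᵢ = 1.554 — both > 1, two phases present.
Newton–Raphson from ψ₁ = 0.5:
  ψ₁ = 0.500: g = 0.0443, g' = -0.741 → ψ₁ = 0.560
  ψ₁ = 0.560: g = -0.0007, g' = -0.767 → ψ₁ = 0.559
Converged at ψ₁ = 0.559.
Drum-1 compositions:
  diethyl ether: x = 0.167, y = 0.491
  methanol: x = 0.340, y = 0.381
  toluene: x = 0.493, y = 0.128
Drum-2 feed = drum-1 vapor: z₂ = (0.4909, 0.3810, 0.1281).
Drum 2:
Iterate (Newton) starting at ψ₂ = 0.57:
  ψ₂ = 0.570: g = -0.0063, g' = -0.542 → ψ₂ = 0.558
Converged at ψ₂ = 0.558.
  diethyl ether: x = 0.318, y = 0.627
  methanol: x = 0.443, y = 0.332
  toluene: x = 0.239, y = 0.041

x_methanol (drum 2) = 0.443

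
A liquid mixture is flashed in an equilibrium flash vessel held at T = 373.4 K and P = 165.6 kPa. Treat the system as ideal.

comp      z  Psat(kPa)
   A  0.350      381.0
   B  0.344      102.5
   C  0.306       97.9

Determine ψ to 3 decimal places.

Raoult's law: Kᵢ = Pᵢˢᵃᵗ/P = Pᵢˢᵃᵗ/165.6.
  K_A = 381.0/165.6 = 2.30072, K_B = 102.5/165.6 = 0.61896, K_C = 97.9/165.6 = 0.59118
Material balance + equilibrium reduce to Σ zᵢ(Kᵢ−1)/(1+ψ(Kᵢ−1)) = 0.
g(0) = ΣzᵢKᵢ − 1 = 0.199 and g(1) = 1 − Σzᵢ/Kᵢ = -0.226, so a root lies in (0, 1).
Newton iteration, ψ⁰ = 0.5:
  ψ = 0.500: g = -0.0433, g' = -0.374 → ψ = 0.384
  ψ = 0.384: g = 0.0015, g' = -0.404 → ψ = 0.388
Converged at ψ = 0.388.

ψ = 0.388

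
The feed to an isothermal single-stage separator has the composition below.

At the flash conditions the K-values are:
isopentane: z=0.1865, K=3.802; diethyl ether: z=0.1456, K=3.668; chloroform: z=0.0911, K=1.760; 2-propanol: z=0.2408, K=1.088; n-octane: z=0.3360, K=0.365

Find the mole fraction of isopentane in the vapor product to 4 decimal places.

y_isopentane = 0.2416

Let ψ = V/F and solve Σ zᵢ(Kᵢ−1)/(1+ψ(Kᵢ−1)) = 0.
Check two-phase: ΣzᵢKᵢ = 1.7881 > 1 and Σzᵢ/Kᵢ = 1.2824 > 1, so g(0) = 0.7881 > 0 and g(1) = -0.2824 < 0.
Newton–Raphson from ψ = 0.44:
  ψ = 0.4400: g = 0.18893, g' = -0.8052 → ψ = 0.6746
  ψ = 0.6746: g = 0.01205, g' = -0.7468 → ψ = 0.6908
  ψ = 0.6908: g = -0.00004, g' = -0.7524 → ψ = 0.6907
Converged at ψ = 0.6907.
Compositions from xᵢ = zᵢ/(1+ψ(Kᵢ−1)), yᵢ = Kᵢxᵢ:
  isopentane: x = 0.0635, y = 0.2416
  diethyl ether: x = 0.0512, y = 0.1879
  chloroform: x = 0.0597, y = 0.1051
  2-propanol: x = 0.2270, y = 0.2470
  n-octane: x = 0.5985, y = 0.2185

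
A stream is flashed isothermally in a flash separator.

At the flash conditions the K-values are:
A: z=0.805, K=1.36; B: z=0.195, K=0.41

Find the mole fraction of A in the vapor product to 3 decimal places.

Let ψ = V/F and solve Σ zᵢ(Kᵢ−1)/(1+ψ(Kᵢ−1)) = 0.
g(0) = ΣzᵢKᵢ − 1 = 0.175 and g(1) = 1 − Σzᵢ/Kᵢ = -0.068, so a root lies in (0, 1).
Binary case is linear: z₁(K₁−1)(1+ψ(K₂−1)) + z₂(K₂−1)(1+ψ(K₁−1)) = 0
⇒ ψ = [z₁(K₁−1)+z₂(K₂−1)] / [−(K₁−1)(K₂−1)] = 0.1748/0.2124 = 0.823
Compositions from xᵢ = zᵢ/(1+ψ(Kᵢ−1)), yᵢ = Kᵢxᵢ:
  A: x = 0.621, y = 0.845
  B: x = 0.379, y = 0.155

y_A = 0.845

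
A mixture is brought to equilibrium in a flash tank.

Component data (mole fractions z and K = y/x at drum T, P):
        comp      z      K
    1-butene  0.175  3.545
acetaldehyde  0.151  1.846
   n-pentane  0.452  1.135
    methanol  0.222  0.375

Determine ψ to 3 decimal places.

ψ = 0.801

Material balance + equilibrium reduce to Σ zᵢ(Kᵢ−1)/(1+ψ(Kᵢ−1)) = 0.
Feasibility: ΣzᵢKᵢ = 1.495, Σzᵢ/Kᵢ = 1.121 — both > 1, two phases present.
Iterate (Newton) starting at ψ = 0.66:
  ψ = 0.660: g = 0.0680, g' = -0.461 → ψ = 0.808
  ψ = 0.808: g = -0.0035, g' = -0.520 → ψ = 0.801
Converged at ψ = 0.801.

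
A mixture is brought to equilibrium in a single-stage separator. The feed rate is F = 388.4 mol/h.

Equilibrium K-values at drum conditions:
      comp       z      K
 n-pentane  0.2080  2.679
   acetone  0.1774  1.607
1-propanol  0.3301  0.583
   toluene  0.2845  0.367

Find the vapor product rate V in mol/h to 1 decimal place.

Material balance + equilibrium reduce to Σ zᵢ(Kᵢ−1)/(1+V/F(Kᵢ−1)) = 0.
Feasibility: ΣzᵢKᵢ = 1.1392, Σzᵢ/Kᵢ = 1.5294 — both > 1, two phases present.
Newton iteration, V/F⁰ = 0.5:
  V/F = 0.5000: g = -0.16493, g' = -0.5474 → V/F = 0.1987
  V/F = 0.1987: g = 0.00188, g' = -0.5991 → V/F = 0.2018
Converged at V/F = 0.2018.
Then V = V/F·F = 0.2018·388.4 = 78.4 mol/h and L = F − V = 310.0 mol/h.

V = 78.4 mol/h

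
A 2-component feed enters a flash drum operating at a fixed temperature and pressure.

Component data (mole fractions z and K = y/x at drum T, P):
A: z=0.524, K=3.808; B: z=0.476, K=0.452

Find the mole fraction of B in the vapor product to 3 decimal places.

Rachford–Rice: g(V/F) = Σ zᵢ(Kᵢ−1)/(1+V/F(Kᵢ−1)) = 0.
Check two-phase: ΣzᵢKᵢ = 2.211 > 1 and Σzᵢ/Kᵢ = 1.191 > 1, so g(0) = 1.211 > 0 and g(1) = -0.191 < 0.
Binary case is linear: z₁(K₁−1)(1+V/F(K₂−1)) + z₂(K₂−1)(1+V/F(K₁−1)) = 0
⇒ V/F = [z₁(K₁−1)+z₂(K₂−1)] / [−(K₁−1)(K₂−1)] = 1.2105/1.5388 = 0.787
Compositions from xᵢ = zᵢ/(1+V/F(Kᵢ−1)), yᵢ = Kᵢxᵢ:
  A: x = 0.163, y = 0.622
  B: x = 0.837, y = 0.378

y_B = 0.378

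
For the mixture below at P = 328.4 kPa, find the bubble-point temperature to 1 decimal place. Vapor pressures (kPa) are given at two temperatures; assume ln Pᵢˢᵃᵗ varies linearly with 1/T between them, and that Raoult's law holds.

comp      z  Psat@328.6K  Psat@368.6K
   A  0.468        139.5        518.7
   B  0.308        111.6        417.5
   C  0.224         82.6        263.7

T = 359.5 K

Bubble-point temperature: ΣzᵢPᵢˢᵃᵗ(T) = P. Interpolate ln Pᵢˢᵃᵗ = aᵢ + bᵢ/T.
  T = 328.6 K: ΣzᵢPᵢˢᵃᵗ = 118.16 kPa
  T = 368.6 K: ΣzᵢPᵢˢᵃᵗ = 430.41 kPa
  T = 348.6 K: ΣzᵢPᵢˢᵃᵗ = 233.95 kPa
  T = 358.6 K: ΣzᵢPᵢˢᵃᵗ = 320.01 kPa
  T = 363.6 K: ΣzᵢPᵢˢᵃᵗ = 371.88 kPa
  T = 361.1 K: ΣzᵢPᵢˢᵃᵗ = 345.15 kPa
  T = 359.9 K: ΣzᵢPᵢˢᵃᵗ = 332.88 kPa
  T = 359.2 K: ΣzᵢPᵢˢᵃᵗ = 325.90 kPa
Interpolating between 359.2 K and 359.9 K gives T ≈ 359.5 K.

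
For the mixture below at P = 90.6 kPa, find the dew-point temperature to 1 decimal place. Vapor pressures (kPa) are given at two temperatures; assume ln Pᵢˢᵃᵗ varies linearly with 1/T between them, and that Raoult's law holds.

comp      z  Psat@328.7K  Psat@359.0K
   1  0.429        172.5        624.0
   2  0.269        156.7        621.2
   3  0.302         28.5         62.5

T = 337.7 K

Dew-point temperature: Σzᵢ·P/Pᵢˢᵃᵗ(T) = 1. Interpolate ln Pᵢˢᵃᵗ = aᵢ + bᵢ/T.
  T = 328.7 K: ΣzᵢP/Pᵢˢᵃᵗ = 1.3409
  T = 359.0 K: ΣzᵢP/Pᵢˢᵃᵗ = 0.5393
  T = 343.9 K: ΣzᵢP/Pᵢˢᵃᵗ = 0.8269
  T = 336.3 K: ΣzᵢP/Pᵢˢᵃᵗ = 1.0452
  T = 340.1 K: ΣzᵢP/Pᵢˢᵃᵗ = 0.9280
  T = 338.2 K: ΣzᵢP/Pᵢˢᵃᵗ = 0.9845
Interpolating between 336.3 K and 338.2 K gives T ≈ 337.7 K.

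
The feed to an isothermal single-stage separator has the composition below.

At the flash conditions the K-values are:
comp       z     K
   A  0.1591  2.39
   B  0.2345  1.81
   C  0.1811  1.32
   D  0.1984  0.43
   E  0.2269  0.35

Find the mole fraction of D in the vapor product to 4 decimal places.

y_D = 0.1091

Newton–Raphson from ψ = 0.5:
  ψ = 0.5000: g = -0.06104, g' = -0.5352 → ψ = 0.3860
  ψ = 0.3860: g = -0.00164, g' = -0.5110 → ψ = 0.3827
Converged at ψ = 0.3827.
Compositions from xᵢ = zᵢ/(1+ψ(Kᵢ−1)), yᵢ = Kᵢxᵢ:
  A: x = 0.1038, y = 0.2482
  B: x = 0.1790, y = 0.3240
  C: x = 0.1613, y = 0.2130
  D: x = 0.2538, y = 0.1091
  E: x = 0.3020, y = 0.1057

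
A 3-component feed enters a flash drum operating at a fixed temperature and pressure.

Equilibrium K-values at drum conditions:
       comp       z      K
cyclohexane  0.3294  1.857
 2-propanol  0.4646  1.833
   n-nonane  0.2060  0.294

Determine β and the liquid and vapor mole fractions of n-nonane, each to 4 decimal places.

Let β = V/F and solve Σ zᵢ(Kᵢ−1)/(1+β(Kᵢ−1)) = 0.
g(0) = ΣzᵢKᵢ − 1 = 0.5239 and g(1) = 1 − Σzᵢ/Kᵢ = -0.1315, so a root lies in (0, 1).
Newton iteration, β⁰ = 0.5:
  β = 0.5000: g = 0.24605, g' = -0.5245 → β = 0.9691
  β = 0.9691: g = -0.09215, g' = -1.2004 → β = 0.8923
  β = 0.8923: g = -0.01109, g' = -0.9337 → β = 0.8805
  β = 0.8805: g = -0.00018, g' = -0.9030 → β = 0.8802
Converged at β = 0.8802.
Compositions from xᵢ = zᵢ/(1+β(Kᵢ−1)), yᵢ = Kᵢxᵢ:
  cyclohexane: x = 0.1878, y = 0.3487
  2-propanol: x = 0.2681, y = 0.4913
  n-nonane: x = 0.5442, y = 0.1600

β = 0.8802, x_n-nonane = 0.5442, y_n-nonane = 0.1600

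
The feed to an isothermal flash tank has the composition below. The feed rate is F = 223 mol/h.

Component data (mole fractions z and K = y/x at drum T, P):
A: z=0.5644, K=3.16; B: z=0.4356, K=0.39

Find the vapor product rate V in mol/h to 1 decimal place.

V = 161.4 mol/h

Let β = V/F and solve Σ zᵢ(Kᵢ−1)/(1+β(Kᵢ−1)) = 0.
Check two-phase: ΣzᵢKᵢ = 1.9534 > 1 and Σzᵢ/Kᵢ = 1.2955 > 1, so g(0) = 0.9534 > 0 and g(1) = -0.2955 < 0.
Iterate (Newton) starting at β = 0.5:
  β = 0.5000: g = 0.20378, g' = -0.9442 → β = 0.7158
  β = 0.7158: g = 0.00713, g' = -0.9169 → β = 0.7236
Converged at β = 0.7236.
Then V = β·F = 0.7236·223 = 161.4 mol/h and L = F − V = 61.6 mol/h.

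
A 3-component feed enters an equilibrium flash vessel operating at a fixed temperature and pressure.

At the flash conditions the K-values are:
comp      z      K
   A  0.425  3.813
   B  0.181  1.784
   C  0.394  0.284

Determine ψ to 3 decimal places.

Newton iteration, ψ⁰ = 0.68:
  ψ = 0.680: g = -0.0468, g' = -1.211 → ψ = 0.641
Converged at ψ = 0.641.

ψ = 0.641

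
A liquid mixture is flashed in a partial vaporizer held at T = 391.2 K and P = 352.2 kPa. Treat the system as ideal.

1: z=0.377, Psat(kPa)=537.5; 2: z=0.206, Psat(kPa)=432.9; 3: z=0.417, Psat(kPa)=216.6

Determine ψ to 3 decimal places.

Raoult's law: Kᵢ = Pᵢˢᵃᵗ/P = Pᵢˢᵃᵗ/352.2.
  K_1 = 537.5/352.2 = 1.52612, K_2 = 432.9/352.2 = 1.22913, K_3 = 216.6/352.2 = 0.61499
Material balance + equilibrium reduce to Σ zᵢ(Kᵢ−1)/(1+ψ(Kᵢ−1)) = 0.
g(0) = ΣzᵢKᵢ − 1 = 0.085 and g(1) = 1 − Σzᵢ/Kᵢ = -0.093, so a root lies in (0, 1).
Newton–Raphson from ψ = 0.55:
  ψ = 0.550: g = -0.0079, g' = -0.171 → ψ = 0.504
  ψ = 0.504: g = -0.0000, g' = -0.169 → ψ = 0.503
Converged at ψ = 0.503.

ψ = 0.503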